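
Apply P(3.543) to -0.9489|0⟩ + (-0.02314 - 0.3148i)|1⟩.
-0.9489|0⟩ + (-0.1017 + 0.2988i)|1⟩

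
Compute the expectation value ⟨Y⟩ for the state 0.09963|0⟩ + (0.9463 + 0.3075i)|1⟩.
0.06127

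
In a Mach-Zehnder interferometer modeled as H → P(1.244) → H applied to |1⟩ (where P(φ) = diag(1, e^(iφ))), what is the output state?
(0.3395 - 0.4735i)|0⟩ + (0.6605 + 0.4735i)|1⟩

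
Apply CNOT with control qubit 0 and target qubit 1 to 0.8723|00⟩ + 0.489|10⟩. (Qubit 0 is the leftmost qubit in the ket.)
0.8723|00⟩ + 0.489|11⟩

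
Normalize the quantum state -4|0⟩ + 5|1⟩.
-0.6247|0⟩ + 0.7809|1⟩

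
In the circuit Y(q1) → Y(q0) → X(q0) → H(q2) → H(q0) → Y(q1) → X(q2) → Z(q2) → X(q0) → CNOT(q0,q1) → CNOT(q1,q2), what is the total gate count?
11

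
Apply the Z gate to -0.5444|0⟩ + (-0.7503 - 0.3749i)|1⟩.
-0.5444|0⟩ + (0.7503 + 0.3749i)|1⟩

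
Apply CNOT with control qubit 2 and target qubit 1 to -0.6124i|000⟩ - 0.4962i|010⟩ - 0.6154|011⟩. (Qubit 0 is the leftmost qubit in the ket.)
-0.6124i|000⟩ - 0.6154|001⟩ - 0.4962i|010⟩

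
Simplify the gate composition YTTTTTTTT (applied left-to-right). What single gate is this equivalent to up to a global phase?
Y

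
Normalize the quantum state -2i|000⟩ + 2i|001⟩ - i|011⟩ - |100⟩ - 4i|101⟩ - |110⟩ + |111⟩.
-(1/√7)i|000⟩ + (1/√7)i|001⟩ - 0.189i|011⟩ - 0.189|100⟩ - 0.7559i|101⟩ - 0.189|110⟩ + 0.189|111⟩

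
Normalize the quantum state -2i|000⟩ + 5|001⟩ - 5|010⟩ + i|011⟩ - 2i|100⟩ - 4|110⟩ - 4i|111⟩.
-0.2097i|000⟩ + 0.5241|001⟩ - 0.5241|010⟩ + 0.1048i|011⟩ - 0.2097i|100⟩ - 0.4193|110⟩ - 0.4193i|111⟩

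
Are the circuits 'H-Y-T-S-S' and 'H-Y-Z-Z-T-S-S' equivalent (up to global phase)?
Yes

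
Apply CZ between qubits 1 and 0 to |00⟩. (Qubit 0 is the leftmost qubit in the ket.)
|00⟩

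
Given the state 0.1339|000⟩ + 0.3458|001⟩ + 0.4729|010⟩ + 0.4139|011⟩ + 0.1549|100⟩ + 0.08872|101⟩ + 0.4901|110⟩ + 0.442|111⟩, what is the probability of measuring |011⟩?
0.1713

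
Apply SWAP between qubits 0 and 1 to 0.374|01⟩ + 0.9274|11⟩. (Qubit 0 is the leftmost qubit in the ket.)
0.374|10⟩ + 0.9274|11⟩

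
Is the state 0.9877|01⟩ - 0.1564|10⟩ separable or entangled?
Entangled

Writing the state as a|00⟩ + b|01⟩ + c|10⟩ + d|11⟩, it is a product state iff ad − bc = 0.
Here (a, b, c, d) = (0, 0.9877, -0.1564, 0): ad − bc = (0)(0) − (0.9877)(-0.1564) = 0.1545 ≠ 0, so the state is entangled.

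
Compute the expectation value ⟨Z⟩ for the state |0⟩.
1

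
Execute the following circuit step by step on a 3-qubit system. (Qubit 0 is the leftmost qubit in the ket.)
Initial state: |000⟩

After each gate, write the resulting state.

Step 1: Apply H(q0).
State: 1/√2|000⟩ + 1/√2|100⟩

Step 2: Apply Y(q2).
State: (1/√2)i|001⟩ + (1/√2)i|101⟩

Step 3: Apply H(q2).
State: (1/2)i|000⟩ - (1/2)i|001⟩ + (1/2)i|100⟩ - (1/2)i|101⟩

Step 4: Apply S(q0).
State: (1/2)i|000⟩ - (1/2)i|001⟩ - 1/2|100⟩ + 1/2|101⟩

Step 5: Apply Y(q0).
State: (1/2)i|000⟩ - (1/2)i|001⟩ - 1/2|100⟩ + 1/2|101⟩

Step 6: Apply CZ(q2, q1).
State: (1/2)i|000⟩ - (1/2)i|001⟩ - 1/2|100⟩ + 1/2|101⟩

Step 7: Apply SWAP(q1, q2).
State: (1/2)i|000⟩ - (1/2)i|010⟩ - 1/2|100⟩ + 1/2|110⟩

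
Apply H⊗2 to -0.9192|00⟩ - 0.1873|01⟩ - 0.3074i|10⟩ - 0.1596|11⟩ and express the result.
(-0.6331 - 0.1537i)|00⟩ + (-0.2862 - 0.1537i)|01⟩ + (-0.4735 + 0.1537i)|10⟩ + (-0.4458 + 0.1537i)|11⟩

H⊗2 gives amp(|y⟩) = (1/2) Σ_x (−1)^(x·y) amp(|x⟩), where x·y is the number of positions in which both x and y have a 1.
|00⟩: (-0.9192 - 0.1873 - 0.3074i - 0.1596)/2 = (-0.6331 - 0.1537i)
|01⟩: (-0.9192 + 0.1873 - 0.3074i + 0.1596)/2 = (-0.2862 - 0.1537i)
|10⟩: (-0.9192 - 0.1873 + 0.3074i + 0.1596)/2 = (-0.4735 + 0.1537i)
|11⟩: (-0.9192 + 0.1873 + 0.3074i - 0.1596)/2 = (-0.4458 + 0.1537i)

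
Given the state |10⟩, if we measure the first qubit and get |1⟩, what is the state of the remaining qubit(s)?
|0⟩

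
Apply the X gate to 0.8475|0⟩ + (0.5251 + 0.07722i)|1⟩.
(0.5251 + 0.07722i)|0⟩ + 0.8475|1⟩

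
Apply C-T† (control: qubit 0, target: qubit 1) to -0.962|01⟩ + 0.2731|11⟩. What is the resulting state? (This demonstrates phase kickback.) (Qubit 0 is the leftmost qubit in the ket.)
-0.962|01⟩ + (0.1931 - 0.1931i)|11⟩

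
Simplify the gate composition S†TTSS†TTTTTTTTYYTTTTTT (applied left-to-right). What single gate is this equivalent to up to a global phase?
S†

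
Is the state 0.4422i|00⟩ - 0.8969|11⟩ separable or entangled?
Entangled

Writing the state as a|00⟩ + b|01⟩ + c|10⟩ + d|11⟩, it is a product state iff ad − bc = 0.
Here (a, b, c, d) = (0.4422i, 0, 0, -0.8969): ad − bc = (0.4422i)(-0.8969) − (0)(0) = -0.3966i ≠ 0, so the state is entangled.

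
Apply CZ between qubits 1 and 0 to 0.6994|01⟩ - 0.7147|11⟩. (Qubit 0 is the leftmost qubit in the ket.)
0.6994|01⟩ + 0.7147|11⟩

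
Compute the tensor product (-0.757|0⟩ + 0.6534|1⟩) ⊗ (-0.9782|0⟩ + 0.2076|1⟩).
0.7405|00⟩ - 0.1572|01⟩ - 0.6392|10⟩ + 0.1356|11⟩

amp(|b₁b₂…⟩) = product of the factor amplitudes for bits b₁, b₂, …; only kets whose every factor amplitude is nonzero survive.
|00⟩: (-0.757)(-0.9782) = 0.7405
|01⟩: (-0.757)(0.2076) = -0.1572
|10⟩: (0.6534)(-0.9782) = -0.6392
|11⟩: (0.6534)(0.2076) = 0.1356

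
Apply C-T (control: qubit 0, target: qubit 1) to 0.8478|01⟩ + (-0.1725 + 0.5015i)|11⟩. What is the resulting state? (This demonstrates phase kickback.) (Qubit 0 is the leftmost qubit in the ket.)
0.8478|01⟩ + (-0.4766 + 0.2326i)|11⟩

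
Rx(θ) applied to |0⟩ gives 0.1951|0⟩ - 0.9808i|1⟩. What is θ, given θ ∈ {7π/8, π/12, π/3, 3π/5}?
7π/8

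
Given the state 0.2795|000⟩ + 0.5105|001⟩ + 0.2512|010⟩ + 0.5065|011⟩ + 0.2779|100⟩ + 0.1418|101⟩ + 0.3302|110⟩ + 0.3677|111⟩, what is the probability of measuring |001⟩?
0.2606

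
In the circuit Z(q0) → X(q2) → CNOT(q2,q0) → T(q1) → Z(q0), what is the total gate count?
5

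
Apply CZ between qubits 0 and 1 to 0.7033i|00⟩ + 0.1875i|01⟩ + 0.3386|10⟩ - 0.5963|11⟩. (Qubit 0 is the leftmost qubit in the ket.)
0.7033i|00⟩ + 0.1875i|01⟩ + 0.3386|10⟩ + 0.5963|11⟩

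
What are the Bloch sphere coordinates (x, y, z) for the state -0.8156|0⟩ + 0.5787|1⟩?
(-0.944, 0, 0.3303)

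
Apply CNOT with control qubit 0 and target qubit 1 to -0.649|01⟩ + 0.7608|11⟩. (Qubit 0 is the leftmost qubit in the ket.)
-0.649|01⟩ + 0.7608|10⟩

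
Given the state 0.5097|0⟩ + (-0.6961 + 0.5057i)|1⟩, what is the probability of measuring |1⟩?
0.7403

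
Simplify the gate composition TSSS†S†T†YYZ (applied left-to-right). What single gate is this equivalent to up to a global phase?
Z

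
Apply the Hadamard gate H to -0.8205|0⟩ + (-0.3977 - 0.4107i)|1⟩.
(-0.8614 - 0.2904i)|0⟩ + (-0.299 + 0.2904i)|1⟩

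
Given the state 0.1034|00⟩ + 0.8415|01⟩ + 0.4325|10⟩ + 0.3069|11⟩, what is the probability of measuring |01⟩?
0.7081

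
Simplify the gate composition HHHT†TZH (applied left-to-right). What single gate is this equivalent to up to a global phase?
X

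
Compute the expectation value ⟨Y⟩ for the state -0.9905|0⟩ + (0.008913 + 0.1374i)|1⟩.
-0.2722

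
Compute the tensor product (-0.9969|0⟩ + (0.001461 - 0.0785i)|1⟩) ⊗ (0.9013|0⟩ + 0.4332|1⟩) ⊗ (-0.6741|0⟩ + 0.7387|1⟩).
0.6057|000⟩ - 0.6637|001⟩ + 0.2911|010⟩ - 0.319|011⟩ + (-0.0008877 + 0.04769i)|100⟩ + (0.0009727 - 0.05226i)|101⟩ + (-0.0004266 + 0.02292i)|110⟩ + (0.0004675 - 0.02512i)|111⟩

amp(|b₁b₂…⟩) = product of the factor amplitudes for bits b₁, b₂, …; only kets whose every factor amplitude is nonzero survive.
|000⟩: (-0.9969)(0.9013)(-0.6741) = 0.6057
|001⟩: (-0.9969)(0.9013)(0.7387) = -0.6637
|010⟩: (-0.9969)(0.4332)(-0.6741) = 0.2911
|011⟩: (-0.9969)(0.4332)(0.7387) = -0.319
|100⟩: (0.001461 - 0.0785i)(0.9013)(-0.6741) = (-0.0008877 + 0.04769i)
|101⟩: (0.001461 - 0.0785i)(0.9013)(0.7387) = (0.0009727 - 0.05226i)
|110⟩: (0.001461 - 0.0785i)(0.4332)(-0.6741) = (-0.0004266 + 0.02292i)
|111⟩: (0.001461 - 0.0785i)(0.4332)(0.7387) = (0.0004675 - 0.02512i)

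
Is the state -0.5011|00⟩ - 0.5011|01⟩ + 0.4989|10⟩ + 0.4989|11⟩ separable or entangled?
Separable

Writing the state as a|00⟩ + b|01⟩ + c|10⟩ + d|11⟩, it is a product state iff ad − bc = 0.
Here (a, b, c, d) = (-0.5011, -0.5011, 0.4989, 0.4989): ad − bc = (-0.5011)(0.4989) − (-0.5011)(0.4989) = 0, so the state is separable.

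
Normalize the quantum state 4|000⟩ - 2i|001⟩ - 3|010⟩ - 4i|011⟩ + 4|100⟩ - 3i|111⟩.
0.4781|000⟩ - 0.239i|001⟩ - 0.3586|010⟩ - 0.4781i|011⟩ + 0.4781|100⟩ - 0.3586i|111⟩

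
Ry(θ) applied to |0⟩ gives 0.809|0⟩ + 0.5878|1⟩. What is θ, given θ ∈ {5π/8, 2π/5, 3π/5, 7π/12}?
2π/5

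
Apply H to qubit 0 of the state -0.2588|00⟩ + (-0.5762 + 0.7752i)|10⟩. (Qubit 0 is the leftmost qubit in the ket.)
(-0.5904 + 0.5481i)|00⟩ + (0.2244 - 0.5481i)|10⟩

H on qubit 0 mixes each pair of kets that differ only in qubit 0: amplitudes (a, b) of (|…0…⟩, |…1…⟩) become ((a + b)/√2, (a − b)/√2). Kets absent from the input have amplitude 0.
(|00⟩, |10⟩): (a, b) = (-0.2588, (-0.5762 + 0.7752i)) → ((-0.5904 + 0.5481i), (0.2244 - 0.5481i))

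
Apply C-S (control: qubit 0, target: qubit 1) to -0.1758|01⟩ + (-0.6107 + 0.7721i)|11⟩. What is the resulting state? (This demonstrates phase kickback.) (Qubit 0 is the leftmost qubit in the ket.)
-0.1758|01⟩ + (-0.7721 - 0.6107i)|11⟩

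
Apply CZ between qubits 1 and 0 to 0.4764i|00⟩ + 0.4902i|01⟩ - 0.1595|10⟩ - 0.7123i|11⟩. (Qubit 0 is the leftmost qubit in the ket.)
0.4764i|00⟩ + 0.4902i|01⟩ - 0.1595|10⟩ + 0.7123i|11⟩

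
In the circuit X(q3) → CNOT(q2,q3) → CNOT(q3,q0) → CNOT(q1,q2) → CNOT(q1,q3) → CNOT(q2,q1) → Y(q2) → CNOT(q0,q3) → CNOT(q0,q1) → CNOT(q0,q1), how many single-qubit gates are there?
2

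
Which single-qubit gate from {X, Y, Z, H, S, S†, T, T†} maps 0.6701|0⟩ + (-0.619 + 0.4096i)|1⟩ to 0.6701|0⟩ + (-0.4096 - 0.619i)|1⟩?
S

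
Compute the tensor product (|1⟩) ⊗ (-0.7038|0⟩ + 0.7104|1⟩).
-0.7038|10⟩ + 0.7104|11⟩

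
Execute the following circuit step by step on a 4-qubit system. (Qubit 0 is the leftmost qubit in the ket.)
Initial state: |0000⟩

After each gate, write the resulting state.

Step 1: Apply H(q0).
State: 1/√2|0000⟩ + 1/√2|1000⟩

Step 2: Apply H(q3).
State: 1/2|0000⟩ + 1/2|0001⟩ + 1/2|1000⟩ + 1/2|1001⟩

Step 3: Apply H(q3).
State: 1/√2|0000⟩ + 1/√2|1000⟩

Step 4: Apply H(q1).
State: 1/2|0000⟩ + 1/2|0100⟩ + 1/2|1000⟩ + 1/2|1100⟩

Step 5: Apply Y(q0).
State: -(1/2)i|0000⟩ - (1/2)i|0100⟩ + (1/2)i|1000⟩ + (1/2)i|1100⟩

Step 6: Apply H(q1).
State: -(1/√2)i|0000⟩ + (1/√2)i|1000⟩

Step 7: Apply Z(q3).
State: -(1/√2)i|0000⟩ + (1/√2)i|1000⟩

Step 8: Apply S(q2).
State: -(1/√2)i|0000⟩ + (1/√2)i|1000⟩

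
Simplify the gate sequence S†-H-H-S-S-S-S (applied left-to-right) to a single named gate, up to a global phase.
S†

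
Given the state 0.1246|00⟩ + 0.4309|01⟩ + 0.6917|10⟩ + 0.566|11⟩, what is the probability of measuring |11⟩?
0.3204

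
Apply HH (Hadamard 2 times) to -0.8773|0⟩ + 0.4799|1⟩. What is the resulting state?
-0.8773|0⟩ + 0.4799|1⟩

H² = I, so an even number of Hadamards cancels: H^2 = I and the state is unchanged.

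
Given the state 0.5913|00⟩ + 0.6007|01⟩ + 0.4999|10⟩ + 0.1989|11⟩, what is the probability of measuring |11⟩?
0.03956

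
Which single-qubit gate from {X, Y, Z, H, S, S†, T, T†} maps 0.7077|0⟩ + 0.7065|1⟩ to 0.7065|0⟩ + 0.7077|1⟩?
X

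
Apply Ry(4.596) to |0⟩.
-0.6648|0⟩ + 0.747|1⟩

Ry(4.596) = [[cos(θ/2), −sin(θ/2)], [sin(θ/2), cos(θ/2)]]; θ = 4.596, cos(θ/2) ≈ -0.664783, sin(θ/2) ≈ 0.747036.
With a = amp(|0⟩) = 1 and b = amp(|1⟩) = 0:
new amp(|0⟩) = (-0.664783)·a + (-0.747036)·b = -0.6648
new amp(|1⟩) = (0.747036)·a + (-0.664783)·b = 0.747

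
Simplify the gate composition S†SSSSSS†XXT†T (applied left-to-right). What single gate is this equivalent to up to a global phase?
S†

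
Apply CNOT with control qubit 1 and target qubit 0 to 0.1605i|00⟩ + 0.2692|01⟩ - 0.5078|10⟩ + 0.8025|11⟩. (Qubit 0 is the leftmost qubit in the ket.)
0.1605i|00⟩ + 0.8025|01⟩ - 0.5078|10⟩ + 0.2692|11⟩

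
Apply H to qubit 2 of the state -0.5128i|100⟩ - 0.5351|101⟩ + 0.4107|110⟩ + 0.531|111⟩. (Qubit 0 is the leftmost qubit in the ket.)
(-0.3784 - 0.3626i)|100⟩ + (0.3784 - 0.3626i)|101⟩ + 0.6659|110⟩ - 0.08506|111⟩

H on qubit 2 mixes each pair of kets that differ only in qubit 2: amplitudes (a, b) of (|…0…⟩, |…1…⟩) become ((a + b)/√2, (a − b)/√2). Kets absent from the input have amplitude 0.
(|100⟩, |101⟩): (a, b) = (-0.5128i, -0.5351) → ((-0.3784 - 0.3626i), (0.3784 - 0.3626i))
(|110⟩, |111⟩): (a, b) = (0.4107, 0.531) → (0.6659, -0.08506)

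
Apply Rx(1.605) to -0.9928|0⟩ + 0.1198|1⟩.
(-0.6899 - 0.08615i)|0⟩ + (0.08325 + 0.7139i)|1⟩

Rx(1.605) = [[cos(θ/2), −i·sin(θ/2)], [−i·sin(θ/2), cos(θ/2)]]; θ = 1.605, cos(θ/2) ≈ 0.694911, sin(θ/2) ≈ 0.719096.
With a = amp(|0⟩) = -0.9928 and b = amp(|1⟩) = 0.1198:
new amp(|0⟩) = (0.694911)·a + (-0.719096i)·b = (-0.6899 - 0.08615i)
new amp(|1⟩) = (-0.719096i)·a + (0.694911)·b = (0.08325 + 0.7139i)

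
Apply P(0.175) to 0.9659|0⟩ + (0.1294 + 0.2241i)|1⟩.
0.9659|0⟩ + (0.08841 + 0.2432i)|1⟩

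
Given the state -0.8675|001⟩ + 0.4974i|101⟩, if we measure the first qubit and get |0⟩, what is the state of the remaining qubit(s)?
-|01⟩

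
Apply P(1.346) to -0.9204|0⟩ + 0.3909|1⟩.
-0.9204|0⟩ + (0.08713 + 0.3811i)|1⟩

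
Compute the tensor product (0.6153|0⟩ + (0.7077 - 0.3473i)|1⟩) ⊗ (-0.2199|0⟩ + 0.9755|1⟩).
-0.1353|00⟩ + 0.6002|01⟩ + (-0.1556 + 0.07637i)|10⟩ + (0.6904 - 0.3388i)|11⟩

amp(|b₁b₂…⟩) = product of the factor amplitudes for bits b₁, b₂, …; only kets whose every factor amplitude is nonzero survive.
|00⟩: (0.6153)(-0.2199) = -0.1353
|01⟩: (0.6153)(0.9755) = 0.6002
|10⟩: (0.7077 - 0.3473i)(-0.2199) = (-0.1556 + 0.07637i)
|11⟩: (0.7077 - 0.3473i)(0.9755) = (0.6904 - 0.3388i)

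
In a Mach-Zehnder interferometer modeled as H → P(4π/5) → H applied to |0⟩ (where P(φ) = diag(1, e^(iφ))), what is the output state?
(0.09549 + 0.2939i)|0⟩ + (0.9045 - 0.2939i)|1⟩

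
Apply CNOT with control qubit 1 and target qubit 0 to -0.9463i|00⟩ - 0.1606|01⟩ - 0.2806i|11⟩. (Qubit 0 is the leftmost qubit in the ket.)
-0.9463i|00⟩ - 0.2806i|01⟩ - 0.1606|11⟩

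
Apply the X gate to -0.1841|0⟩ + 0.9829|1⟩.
0.9829|0⟩ - 0.1841|1⟩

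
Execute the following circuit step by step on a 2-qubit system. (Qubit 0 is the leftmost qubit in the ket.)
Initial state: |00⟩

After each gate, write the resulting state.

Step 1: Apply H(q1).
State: 1/√2|00⟩ + 1/√2|01⟩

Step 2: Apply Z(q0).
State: 1/√2|00⟩ + 1/√2|01⟩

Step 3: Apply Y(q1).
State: -(1/√2)i|00⟩ + (1/√2)i|01⟩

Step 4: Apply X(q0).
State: -(1/√2)i|10⟩ + (1/√2)i|11⟩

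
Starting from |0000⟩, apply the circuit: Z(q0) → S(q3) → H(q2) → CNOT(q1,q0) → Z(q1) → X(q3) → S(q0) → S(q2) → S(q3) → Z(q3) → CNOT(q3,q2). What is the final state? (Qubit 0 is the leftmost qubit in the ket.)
1/√2|0001⟩ - (1/√2)i|0011⟩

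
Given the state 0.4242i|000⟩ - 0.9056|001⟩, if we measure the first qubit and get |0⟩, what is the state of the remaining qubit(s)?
0.4242i|00⟩ - 0.9056|01⟩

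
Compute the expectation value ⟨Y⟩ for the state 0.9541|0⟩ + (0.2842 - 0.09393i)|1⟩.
-0.1792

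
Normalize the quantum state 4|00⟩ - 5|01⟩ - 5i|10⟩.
0.4924|00⟩ - 0.6155|01⟩ - 0.6155i|10⟩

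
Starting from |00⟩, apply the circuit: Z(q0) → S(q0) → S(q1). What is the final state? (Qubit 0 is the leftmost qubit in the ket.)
|00⟩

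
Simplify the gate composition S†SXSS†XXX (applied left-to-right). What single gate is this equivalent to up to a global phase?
I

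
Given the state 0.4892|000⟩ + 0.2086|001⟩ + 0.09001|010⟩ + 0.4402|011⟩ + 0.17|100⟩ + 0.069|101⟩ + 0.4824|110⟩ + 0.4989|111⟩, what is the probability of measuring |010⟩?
0.008102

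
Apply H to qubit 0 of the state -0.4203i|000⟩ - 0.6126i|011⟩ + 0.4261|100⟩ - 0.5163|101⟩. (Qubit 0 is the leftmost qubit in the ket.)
(0.3013 - 0.2972i)|000⟩ - 0.3651|001⟩ - 0.4332i|011⟩ + (-0.3013 - 0.2972i)|100⟩ + 0.3651|101⟩ - 0.4332i|111⟩

H on qubit 0 mixes each pair of kets that differ only in qubit 0: amplitudes (a, b) of (|…0…⟩, |…1…⟩) become ((a + b)/√2, (a − b)/√2). Kets absent from the input have amplitude 0.
(|000⟩, |100⟩): (a, b) = (-0.4203i, 0.4261) → ((0.3013 - 0.2972i), (-0.3013 - 0.2972i))
(|001⟩, |101⟩): (a, b) = (0, -0.5163) → (-0.3651, 0.3651)
(|011⟩, |111⟩): (a, b) = (-0.6126i, 0) → (-0.4332i, -0.4332i)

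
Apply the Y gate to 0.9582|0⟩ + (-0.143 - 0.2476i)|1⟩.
(-0.2476 + 0.143i)|0⟩ + 0.9582i|1⟩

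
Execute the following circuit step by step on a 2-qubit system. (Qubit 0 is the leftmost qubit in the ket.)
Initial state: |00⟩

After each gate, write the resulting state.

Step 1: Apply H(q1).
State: 1/√2|00⟩ + 1/√2|01⟩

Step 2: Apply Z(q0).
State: 1/√2|00⟩ + 1/√2|01⟩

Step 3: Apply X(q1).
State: 1/√2|00⟩ + 1/√2|01⟩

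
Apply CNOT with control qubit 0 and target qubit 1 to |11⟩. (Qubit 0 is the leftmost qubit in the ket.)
|10⟩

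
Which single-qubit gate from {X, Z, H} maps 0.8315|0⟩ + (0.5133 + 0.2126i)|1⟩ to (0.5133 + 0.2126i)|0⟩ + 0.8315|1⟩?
X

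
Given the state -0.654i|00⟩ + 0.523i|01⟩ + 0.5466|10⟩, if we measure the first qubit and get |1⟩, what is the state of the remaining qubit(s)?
|0⟩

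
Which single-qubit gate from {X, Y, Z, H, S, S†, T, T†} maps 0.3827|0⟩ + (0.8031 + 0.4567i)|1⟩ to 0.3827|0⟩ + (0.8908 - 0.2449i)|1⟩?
T†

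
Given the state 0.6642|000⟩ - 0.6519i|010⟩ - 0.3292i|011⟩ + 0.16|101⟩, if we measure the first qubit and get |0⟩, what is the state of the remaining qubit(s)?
0.6728|00⟩ - 0.6604i|10⟩ - 0.3335i|11⟩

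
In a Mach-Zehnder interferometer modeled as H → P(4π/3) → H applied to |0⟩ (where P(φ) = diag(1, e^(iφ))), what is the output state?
(0.25 - 0.433i)|0⟩ + (0.75 + 0.433i)|1⟩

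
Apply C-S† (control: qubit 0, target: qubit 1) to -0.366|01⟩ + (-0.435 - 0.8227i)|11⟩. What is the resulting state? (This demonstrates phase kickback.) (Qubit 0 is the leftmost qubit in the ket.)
-0.366|01⟩ + (-0.8227 + 0.435i)|11⟩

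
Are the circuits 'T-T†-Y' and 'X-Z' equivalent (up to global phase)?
Yes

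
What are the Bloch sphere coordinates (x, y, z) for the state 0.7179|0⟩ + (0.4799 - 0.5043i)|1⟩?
(0.689, -0.7241, 0.03076)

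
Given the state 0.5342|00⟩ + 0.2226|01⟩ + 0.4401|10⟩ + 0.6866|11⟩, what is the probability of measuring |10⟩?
0.1937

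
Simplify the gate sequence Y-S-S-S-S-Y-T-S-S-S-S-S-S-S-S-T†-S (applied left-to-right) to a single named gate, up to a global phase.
S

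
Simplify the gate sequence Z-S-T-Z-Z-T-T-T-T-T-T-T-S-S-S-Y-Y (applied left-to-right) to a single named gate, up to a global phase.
Z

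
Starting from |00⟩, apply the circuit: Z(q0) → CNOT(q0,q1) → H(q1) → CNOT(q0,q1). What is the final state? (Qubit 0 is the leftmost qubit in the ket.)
1/√2|00⟩ + 1/√2|01⟩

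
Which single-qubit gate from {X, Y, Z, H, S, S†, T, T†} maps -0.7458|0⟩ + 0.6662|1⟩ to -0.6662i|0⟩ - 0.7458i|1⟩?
Y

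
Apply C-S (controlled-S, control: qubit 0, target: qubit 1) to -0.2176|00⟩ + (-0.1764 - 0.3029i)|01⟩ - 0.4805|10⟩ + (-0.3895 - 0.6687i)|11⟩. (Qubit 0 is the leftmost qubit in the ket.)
-0.2176|00⟩ + (-0.1764 - 0.3029i)|01⟩ - 0.4805|10⟩ + (0.6687 - 0.3895i)|11⟩

C-S leaves the control-|0⟩ kets |00⟩, |01⟩ unchanged and applies S to qubit 1 on the control-|1⟩ pair (|10⟩, |11⟩).
S = [[1, 0], [0, i]].
With a = amp(|10⟩) = -0.4805 and b = amp(|11⟩) = (-0.3895 - 0.6687i):
new amp(|10⟩) = (1)·a = -0.4805
new amp(|11⟩) = (i)·b = (0.6687 - 0.3895i)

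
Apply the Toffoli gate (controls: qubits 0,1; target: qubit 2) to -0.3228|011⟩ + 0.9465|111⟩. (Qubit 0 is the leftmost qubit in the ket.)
-0.3228|011⟩ + 0.9465|110⟩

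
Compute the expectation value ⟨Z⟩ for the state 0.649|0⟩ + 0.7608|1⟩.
-0.1576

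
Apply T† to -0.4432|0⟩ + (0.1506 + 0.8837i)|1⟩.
-0.4432|0⟩ + (0.7314 + 0.5184i)|1⟩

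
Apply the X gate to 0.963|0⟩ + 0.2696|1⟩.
0.2696|0⟩ + 0.963|1⟩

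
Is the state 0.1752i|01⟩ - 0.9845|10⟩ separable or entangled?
Entangled

Writing the state as a|00⟩ + b|01⟩ + c|10⟩ + d|11⟩, it is a product state iff ad − bc = 0.
Here (a, b, c, d) = (0, 0.1752i, -0.9845, 0): ad − bc = (0)(0) − (0.1752i)(-0.9845) = 0.1725i ≠ 0, so the state is entangled.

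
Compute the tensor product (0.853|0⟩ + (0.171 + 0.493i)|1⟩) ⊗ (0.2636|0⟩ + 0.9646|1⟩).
0.2249|00⟩ + 0.8228|01⟩ + (0.04508 + 0.13i)|10⟩ + (0.1649 + 0.4755i)|11⟩

amp(|b₁b₂…⟩) = product of the factor amplitudes for bits b₁, b₂, …; only kets whose every factor amplitude is nonzero survive.
|00⟩: (0.853)(0.2636) = 0.2249
|01⟩: (0.853)(0.9646) = 0.8228
|10⟩: (0.171 + 0.493i)(0.2636) = (0.04508 + 0.13i)
|11⟩: (0.171 + 0.493i)(0.9646) = (0.1649 + 0.4755i)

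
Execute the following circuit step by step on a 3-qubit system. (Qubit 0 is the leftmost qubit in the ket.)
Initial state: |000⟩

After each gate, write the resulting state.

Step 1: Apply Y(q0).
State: i|100⟩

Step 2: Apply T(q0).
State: (-1/√2 + (1/√2)i)|100⟩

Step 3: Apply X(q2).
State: (-1/√2 + (1/√2)i)|101⟩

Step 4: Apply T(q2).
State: -|101⟩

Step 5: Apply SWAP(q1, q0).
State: -|011⟩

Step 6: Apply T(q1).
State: (-1/√2 - (1/√2)i)|011⟩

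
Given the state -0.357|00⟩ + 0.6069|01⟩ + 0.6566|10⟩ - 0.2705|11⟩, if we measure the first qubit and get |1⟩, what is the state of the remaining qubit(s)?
0.9246|0⟩ - 0.3809|1⟩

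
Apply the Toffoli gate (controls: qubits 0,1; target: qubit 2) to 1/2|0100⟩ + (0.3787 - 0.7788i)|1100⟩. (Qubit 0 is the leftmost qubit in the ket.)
1/2|0100⟩ + (0.3787 - 0.7788i)|1110⟩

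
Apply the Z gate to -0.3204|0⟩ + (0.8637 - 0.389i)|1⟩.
-0.3204|0⟩ + (-0.8637 + 0.389i)|1⟩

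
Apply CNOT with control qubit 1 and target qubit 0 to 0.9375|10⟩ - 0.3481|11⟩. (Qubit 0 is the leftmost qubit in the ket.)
-0.3481|01⟩ + 0.9375|10⟩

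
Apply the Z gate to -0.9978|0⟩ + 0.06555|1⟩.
-0.9978|0⟩ - 0.06555|1⟩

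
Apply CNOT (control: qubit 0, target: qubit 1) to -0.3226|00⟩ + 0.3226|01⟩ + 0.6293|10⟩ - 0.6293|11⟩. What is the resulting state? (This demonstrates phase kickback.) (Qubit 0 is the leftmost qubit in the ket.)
-0.3226|00⟩ + 0.3226|01⟩ - 0.6293|10⟩ + 0.6293|11⟩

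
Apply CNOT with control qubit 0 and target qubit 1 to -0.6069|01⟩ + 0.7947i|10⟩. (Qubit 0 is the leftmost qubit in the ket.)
-0.6069|01⟩ + 0.7947i|11⟩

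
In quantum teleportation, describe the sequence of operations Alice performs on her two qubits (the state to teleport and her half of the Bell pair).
CNOT (state → Bell), then H on state qubit, then measure both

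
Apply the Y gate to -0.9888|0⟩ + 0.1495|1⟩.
-0.1495i|0⟩ - 0.9888i|1⟩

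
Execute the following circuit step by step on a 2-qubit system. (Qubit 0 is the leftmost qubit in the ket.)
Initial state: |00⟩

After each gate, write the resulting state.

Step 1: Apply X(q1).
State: |01⟩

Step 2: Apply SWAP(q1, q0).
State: |10⟩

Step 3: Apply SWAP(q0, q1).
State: |01⟩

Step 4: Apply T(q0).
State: |01⟩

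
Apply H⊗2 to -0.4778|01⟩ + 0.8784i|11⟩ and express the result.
(-0.2389 + 0.4392i)|00⟩ + (0.2389 - 0.4392i)|01⟩ + (-0.2389 - 0.4392i)|10⟩ + (0.2389 + 0.4392i)|11⟩

H⊗2 gives amp(|y⟩) = (1/2) Σ_x (−1)^(x·y) amp(|x⟩), where x·y is the number of positions in which both x and y have a 1.
|00⟩: (-0.4778 + 0.8784i)/2 = (-0.2389 + 0.4392i)
|01⟩: (0.4778 - 0.8784i)/2 = (0.2389 - 0.4392i)
|10⟩: (-0.4778 - 0.8784i)/2 = (-0.2389 - 0.4392i)
|11⟩: (0.4778 + 0.8784i)/2 = (0.2389 + 0.4392i)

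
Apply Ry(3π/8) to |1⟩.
-0.5556|0⟩ + 0.8315|1⟩

Ry(3π/8) = [[cos(θ/2), −sin(θ/2)], [sin(θ/2), cos(θ/2)]]; θ = 3π/8, cos(θ/2) ≈ 0.83147, sin(θ/2) ≈ 0.55557.
With a = amp(|0⟩) = 0 and b = amp(|1⟩) = 1:
new amp(|0⟩) = (0.83147)·a + (-0.55557)·b = -0.5556
new amp(|1⟩) = (0.55557)·a + (0.83147)·b = 0.8315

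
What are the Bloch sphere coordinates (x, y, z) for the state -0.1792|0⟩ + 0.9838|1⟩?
(-0.3526, 0, -0.9357)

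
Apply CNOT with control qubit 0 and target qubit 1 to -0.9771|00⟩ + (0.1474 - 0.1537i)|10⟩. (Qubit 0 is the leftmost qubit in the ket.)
-0.9771|00⟩ + (0.1474 - 0.1537i)|11⟩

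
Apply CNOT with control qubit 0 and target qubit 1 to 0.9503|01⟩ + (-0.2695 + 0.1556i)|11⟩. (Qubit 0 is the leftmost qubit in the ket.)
0.9503|01⟩ + (-0.2695 + 0.1556i)|10⟩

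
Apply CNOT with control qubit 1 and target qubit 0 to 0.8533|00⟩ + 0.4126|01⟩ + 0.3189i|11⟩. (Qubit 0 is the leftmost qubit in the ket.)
0.8533|00⟩ + 0.3189i|01⟩ + 0.4126|11⟩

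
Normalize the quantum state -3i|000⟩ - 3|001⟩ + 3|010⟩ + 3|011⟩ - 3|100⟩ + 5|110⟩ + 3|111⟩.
-0.3375i|000⟩ - 0.3375|001⟩ + 0.3375|010⟩ + 0.3375|011⟩ - 0.3375|100⟩ + 0.5625|110⟩ + 0.3375|111⟩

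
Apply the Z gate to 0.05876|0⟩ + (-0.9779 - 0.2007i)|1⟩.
0.05876|0⟩ + (0.9779 + 0.2007i)|1⟩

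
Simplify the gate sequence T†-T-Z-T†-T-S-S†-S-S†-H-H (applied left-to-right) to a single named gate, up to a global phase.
Z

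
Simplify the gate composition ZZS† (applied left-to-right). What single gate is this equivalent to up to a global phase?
S†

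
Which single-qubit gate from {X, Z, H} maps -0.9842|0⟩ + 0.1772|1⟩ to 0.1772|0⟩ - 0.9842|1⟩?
X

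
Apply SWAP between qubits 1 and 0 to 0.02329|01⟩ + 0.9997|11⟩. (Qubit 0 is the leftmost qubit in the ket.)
0.02329|10⟩ + 0.9997|11⟩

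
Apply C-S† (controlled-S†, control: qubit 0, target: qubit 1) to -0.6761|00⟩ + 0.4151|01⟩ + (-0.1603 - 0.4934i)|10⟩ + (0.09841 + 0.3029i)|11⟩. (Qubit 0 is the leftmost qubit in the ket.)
-0.6761|00⟩ + 0.4151|01⟩ + (-0.1603 - 0.4934i)|10⟩ + (0.3029 - 0.09841i)|11⟩

C-S† leaves the control-|0⟩ kets |00⟩, |01⟩ unchanged and applies S† to qubit 1 on the control-|1⟩ pair (|10⟩, |11⟩).
S† = [[1, 0], [0, -i]].
With a = amp(|10⟩) = (-0.1603 - 0.4934i) and b = amp(|11⟩) = (0.09841 + 0.3029i):
new amp(|10⟩) = (1)·a = (-0.1603 - 0.4934i)
new amp(|11⟩) = (-i)·b = (0.3029 - 0.09841i)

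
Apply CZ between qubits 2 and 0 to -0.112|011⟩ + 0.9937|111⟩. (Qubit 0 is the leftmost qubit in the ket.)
-0.112|011⟩ - 0.9937|111⟩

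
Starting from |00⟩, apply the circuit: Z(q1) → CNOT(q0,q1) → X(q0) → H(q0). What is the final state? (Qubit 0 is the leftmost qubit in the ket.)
1/√2|00⟩ - 1/√2|10⟩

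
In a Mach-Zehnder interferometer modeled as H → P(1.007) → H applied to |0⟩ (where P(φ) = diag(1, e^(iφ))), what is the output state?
(0.7672 + 0.4226i)|0⟩ + (0.2328 - 0.4226i)|1⟩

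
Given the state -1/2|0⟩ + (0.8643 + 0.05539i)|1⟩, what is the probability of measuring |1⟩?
0.7501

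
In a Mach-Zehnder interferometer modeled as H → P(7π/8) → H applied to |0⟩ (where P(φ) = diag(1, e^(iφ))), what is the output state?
(0.03806 + 0.1913i)|0⟩ + (0.9619 - 0.1913i)|1⟩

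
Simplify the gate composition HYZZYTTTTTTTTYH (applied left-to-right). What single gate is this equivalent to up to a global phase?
Y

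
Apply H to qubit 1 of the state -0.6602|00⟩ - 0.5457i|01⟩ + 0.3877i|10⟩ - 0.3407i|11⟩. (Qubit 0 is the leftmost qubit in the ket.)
(-0.4668 - 0.3859i)|00⟩ + (-0.4668 + 0.3859i)|01⟩ + 0.03323i|10⟩ + 0.5151i|11⟩

H on qubit 1 mixes each pair of kets that differ only in qubit 1: amplitudes (a, b) of (|…0…⟩, |…1…⟩) become ((a + b)/√2, (a − b)/√2). Kets absent from the input have amplitude 0.
(|00⟩, |01⟩): (a, b) = (-0.6602, -0.5457i) → ((-0.4668 - 0.3859i), (-0.4668 + 0.3859i))
(|10⟩, |11⟩): (a, b) = (0.3877i, -0.3407i) → (0.03323i, 0.5151i)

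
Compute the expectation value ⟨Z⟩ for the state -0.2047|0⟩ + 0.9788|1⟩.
-0.9161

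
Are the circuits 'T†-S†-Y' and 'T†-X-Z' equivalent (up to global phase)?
No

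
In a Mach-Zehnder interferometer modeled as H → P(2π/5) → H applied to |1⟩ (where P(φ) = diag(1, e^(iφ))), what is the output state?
(0.3455 - 0.4755i)|0⟩ + (0.6545 + 0.4755i)|1⟩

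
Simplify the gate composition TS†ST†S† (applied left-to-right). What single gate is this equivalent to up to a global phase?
S†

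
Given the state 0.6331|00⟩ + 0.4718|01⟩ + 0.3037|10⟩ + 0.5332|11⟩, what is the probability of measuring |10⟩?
0.09223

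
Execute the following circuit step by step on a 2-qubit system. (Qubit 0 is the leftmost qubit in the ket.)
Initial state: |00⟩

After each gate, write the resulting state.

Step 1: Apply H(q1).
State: 1/√2|00⟩ + 1/√2|01⟩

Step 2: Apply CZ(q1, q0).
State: 1/√2|00⟩ + 1/√2|01⟩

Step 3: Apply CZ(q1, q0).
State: 1/√2|00⟩ + 1/√2|01⟩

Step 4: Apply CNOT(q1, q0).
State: 1/√2|00⟩ + 1/√2|11⟩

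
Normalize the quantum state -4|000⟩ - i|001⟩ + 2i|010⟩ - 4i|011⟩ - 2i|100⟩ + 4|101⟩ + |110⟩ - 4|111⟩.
-0.465|000⟩ - 0.1162i|001⟩ + 0.2325i|010⟩ - 0.465i|011⟩ - 0.2325i|100⟩ + 0.465|101⟩ + 0.1162|110⟩ - 0.465|111⟩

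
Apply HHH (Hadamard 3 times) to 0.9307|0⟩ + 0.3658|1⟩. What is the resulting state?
0.9168|0⟩ + 0.3994|1⟩

H² = I, so H^3 = H: a single Hadamard. With (a, b) = (0.9307, 0.3658), H gives ((a + b)/√2, (a − b)/√2) = (0.9168, 0.3994).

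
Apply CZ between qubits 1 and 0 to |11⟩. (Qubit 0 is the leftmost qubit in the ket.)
-|11⟩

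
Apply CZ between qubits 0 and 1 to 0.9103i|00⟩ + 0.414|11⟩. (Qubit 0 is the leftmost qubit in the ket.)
0.9103i|00⟩ - 0.414|11⟩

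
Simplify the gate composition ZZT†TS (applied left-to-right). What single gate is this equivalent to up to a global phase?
S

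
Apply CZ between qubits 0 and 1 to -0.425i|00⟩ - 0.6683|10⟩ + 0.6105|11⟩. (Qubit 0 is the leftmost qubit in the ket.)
-0.425i|00⟩ - 0.6683|10⟩ - 0.6105|11⟩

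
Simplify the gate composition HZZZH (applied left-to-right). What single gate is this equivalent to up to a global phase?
X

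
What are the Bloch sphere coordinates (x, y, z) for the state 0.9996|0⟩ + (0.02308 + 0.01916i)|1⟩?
(0.04614, 0.0383, 0.9983)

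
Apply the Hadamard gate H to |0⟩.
1/√2|0⟩ + 1/√2|1⟩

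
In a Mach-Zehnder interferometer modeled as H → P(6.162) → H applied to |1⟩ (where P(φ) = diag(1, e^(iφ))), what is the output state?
(0.003667 + 0.06044i)|0⟩ + (0.9963 - 0.06044i)|1⟩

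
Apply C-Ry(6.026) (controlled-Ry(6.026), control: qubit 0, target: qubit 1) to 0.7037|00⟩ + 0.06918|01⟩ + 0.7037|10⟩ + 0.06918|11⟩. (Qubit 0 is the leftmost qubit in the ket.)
0.7037|00⟩ + 0.06918|01⟩ - 0.7068|10⟩ + 0.02163|11⟩

C-Ry(6.026) leaves the control-|0⟩ kets |00⟩, |01⟩ unchanged and applies Ry(6.026) to qubit 1 on the control-|1⟩ pair (|10⟩, |11⟩).
Ry(6.026) = [[cos(θ/2), −sin(θ/2)], [sin(θ/2), cos(θ/2)]]; θ = 6.026, cos(θ/2) ≈ -0.991743, sin(θ/2) ≈ 0.128239.
With a = amp(|10⟩) = 0.7037 and b = amp(|11⟩) = 0.06918:
new amp(|10⟩) = (-0.991743)·a + (-0.128239)·b = -0.7068
new amp(|11⟩) = (0.128239)·a + (-0.991743)·b = 0.02163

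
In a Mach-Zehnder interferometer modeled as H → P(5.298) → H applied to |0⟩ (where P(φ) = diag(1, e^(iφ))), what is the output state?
(0.7764 - 0.4167i)|0⟩ + (0.2236 + 0.4167i)|1⟩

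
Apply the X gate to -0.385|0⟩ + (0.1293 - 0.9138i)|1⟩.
(0.1293 - 0.9138i)|0⟩ - 0.385|1⟩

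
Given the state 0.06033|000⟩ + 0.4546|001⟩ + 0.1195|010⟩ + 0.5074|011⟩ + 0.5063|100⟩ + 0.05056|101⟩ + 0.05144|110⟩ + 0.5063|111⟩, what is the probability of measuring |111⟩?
0.2563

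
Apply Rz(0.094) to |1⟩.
(0.9989 + 0.04698i)|1⟩

Rz(0.094) = [[e^(−iθ/2), 0], [0, e^(iθ/2)]] with e^(±iθ/2) = cos(θ/2) ± i·sin(θ/2); θ = 0.094, cos(θ/2) ≈ 0.998896, sin(θ/2) ≈ 0.0469827.
With a = amp(|0⟩) = 0 and b = amp(|1⟩) = 1:
new amp(|0⟩) = (0.998896 - 0.0469827i)·a = 0
new amp(|1⟩) = (0.998896 + 0.0469827i)·b = (0.9989 + 0.04698i)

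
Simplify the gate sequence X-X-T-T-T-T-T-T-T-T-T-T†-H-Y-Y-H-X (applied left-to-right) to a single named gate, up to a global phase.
X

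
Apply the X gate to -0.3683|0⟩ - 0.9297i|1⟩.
-0.9297i|0⟩ - 0.3683|1⟩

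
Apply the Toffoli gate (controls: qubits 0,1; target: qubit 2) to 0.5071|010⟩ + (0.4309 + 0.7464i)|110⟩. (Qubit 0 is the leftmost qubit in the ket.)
0.5071|010⟩ + (0.4309 + 0.7464i)|111⟩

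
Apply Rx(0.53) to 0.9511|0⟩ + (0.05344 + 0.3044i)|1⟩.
(0.9976 - 0.014i)|0⟩ + (0.05157 + 0.04467i)|1⟩

Rx(0.53) = [[cos(θ/2), −i·sin(θ/2)], [−i·sin(θ/2), cos(θ/2)]]; θ = 0.53, cos(θ/2) ≈ 0.965093, sin(θ/2) ≈ 0.261909.
With a = amp(|0⟩) = 0.9511 and b = amp(|1⟩) = (0.05344 + 0.3044i):
new amp(|0⟩) = (0.965093)·a + (-0.261909i)·b = (0.9976 - 0.014i)
new amp(|1⟩) = (-0.261909i)·a + (0.965093)·b = (0.05157 + 0.04467i)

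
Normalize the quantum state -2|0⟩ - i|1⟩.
-0.8944|0⟩ - (1/√5)i|1⟩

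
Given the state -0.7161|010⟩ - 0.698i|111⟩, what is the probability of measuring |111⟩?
0.4872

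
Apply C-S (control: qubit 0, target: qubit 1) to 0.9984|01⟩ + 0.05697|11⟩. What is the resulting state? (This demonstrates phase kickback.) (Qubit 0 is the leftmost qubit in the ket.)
0.9984|01⟩ + 0.05697i|11⟩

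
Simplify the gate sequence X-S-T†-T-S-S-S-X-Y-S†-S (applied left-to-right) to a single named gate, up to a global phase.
Y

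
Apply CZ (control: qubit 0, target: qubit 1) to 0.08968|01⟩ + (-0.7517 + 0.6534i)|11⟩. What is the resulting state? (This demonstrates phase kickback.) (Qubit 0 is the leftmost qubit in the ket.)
0.08968|01⟩ + (0.7517 - 0.6534i)|11⟩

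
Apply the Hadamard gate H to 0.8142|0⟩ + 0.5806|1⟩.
0.9863|0⟩ + 0.1652|1⟩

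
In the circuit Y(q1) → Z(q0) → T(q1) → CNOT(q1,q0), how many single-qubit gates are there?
3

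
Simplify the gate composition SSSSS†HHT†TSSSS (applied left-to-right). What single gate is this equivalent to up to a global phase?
S†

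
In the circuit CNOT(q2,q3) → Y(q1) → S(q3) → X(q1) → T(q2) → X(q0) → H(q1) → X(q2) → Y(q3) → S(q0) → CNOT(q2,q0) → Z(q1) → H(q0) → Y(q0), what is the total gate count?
14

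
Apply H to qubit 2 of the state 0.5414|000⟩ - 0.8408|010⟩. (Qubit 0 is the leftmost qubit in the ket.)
0.3828|000⟩ + 0.3828|001⟩ - 0.5945|010⟩ - 0.5945|011⟩

H on qubit 2 mixes each pair of kets that differ only in qubit 2: amplitudes (a, b) of (|…0…⟩, |…1…⟩) become ((a + b)/√2, (a − b)/√2). Kets absent from the input have amplitude 0.
(|000⟩, |001⟩): (a, b) = (0.5414, 0) → (0.3828, 0.3828)
(|010⟩, |011⟩): (a, b) = (-0.8408, 0) → (-0.5945, -0.5945)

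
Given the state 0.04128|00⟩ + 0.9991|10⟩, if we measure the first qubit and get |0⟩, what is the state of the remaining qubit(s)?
|0⟩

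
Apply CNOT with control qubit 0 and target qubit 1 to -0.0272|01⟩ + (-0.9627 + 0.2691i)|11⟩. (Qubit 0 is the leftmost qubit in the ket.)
-0.0272|01⟩ + (-0.9627 + 0.2691i)|10⟩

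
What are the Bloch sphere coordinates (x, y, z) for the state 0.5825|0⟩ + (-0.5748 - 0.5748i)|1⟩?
(-0.6696, -0.6696, -0.3215)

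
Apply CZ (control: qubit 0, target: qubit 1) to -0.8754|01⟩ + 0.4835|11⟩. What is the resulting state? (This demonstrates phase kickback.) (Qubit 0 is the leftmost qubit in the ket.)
-0.8754|01⟩ - 0.4835|11⟩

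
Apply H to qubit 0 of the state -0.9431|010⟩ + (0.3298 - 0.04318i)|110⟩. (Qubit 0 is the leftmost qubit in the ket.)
(-0.4337 - 0.03053i)|010⟩ + (-0.9001 + 0.03053i)|110⟩

H on qubit 0 mixes each pair of kets that differ only in qubit 0: amplitudes (a, b) of (|…0…⟩, |…1…⟩) become ((a + b)/√2, (a − b)/√2). Kets absent from the input have amplitude 0.
(|010⟩, |110⟩): (a, b) = (-0.9431, (0.3298 - 0.04318i)) → ((-0.4337 - 0.03053i), (-0.9001 + 0.03053i))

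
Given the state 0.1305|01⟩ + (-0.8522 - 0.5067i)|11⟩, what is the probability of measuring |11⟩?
0.983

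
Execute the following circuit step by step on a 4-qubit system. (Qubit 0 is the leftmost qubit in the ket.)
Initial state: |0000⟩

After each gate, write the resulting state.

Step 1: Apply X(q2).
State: |0010⟩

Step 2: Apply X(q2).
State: |0000⟩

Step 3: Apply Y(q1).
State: i|0100⟩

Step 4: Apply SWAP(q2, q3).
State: i|0100⟩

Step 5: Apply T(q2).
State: i|0100⟩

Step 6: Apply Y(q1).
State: |0000⟩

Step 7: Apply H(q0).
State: 1/√2|0000⟩ + 1/√2|1000⟩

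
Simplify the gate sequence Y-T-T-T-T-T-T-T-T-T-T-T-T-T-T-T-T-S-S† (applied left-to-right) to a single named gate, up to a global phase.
Y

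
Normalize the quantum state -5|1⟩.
-|1⟩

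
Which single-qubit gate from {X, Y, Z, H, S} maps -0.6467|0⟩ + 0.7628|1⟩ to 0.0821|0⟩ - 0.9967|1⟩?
H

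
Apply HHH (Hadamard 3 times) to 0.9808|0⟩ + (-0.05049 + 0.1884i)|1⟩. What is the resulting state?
(0.6578 + 0.1332i)|0⟩ + (0.7292 - 0.1332i)|1⟩

H² = I, so H^3 = H: a single Hadamard. With (a, b) = (0.9808, (-0.05049 + 0.1884i)), H gives ((a + b)/√2, (a − b)/√2) = ((0.6578 + 0.1332i), (0.7292 - 0.1332i)).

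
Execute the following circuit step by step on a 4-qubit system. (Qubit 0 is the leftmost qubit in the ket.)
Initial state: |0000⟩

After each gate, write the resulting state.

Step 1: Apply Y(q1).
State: i|0100⟩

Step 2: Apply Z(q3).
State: i|0100⟩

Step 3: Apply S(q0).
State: i|0100⟩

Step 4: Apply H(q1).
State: (1/√2)i|0000⟩ - (1/√2)i|0100⟩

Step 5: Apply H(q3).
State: (1/2)i|0000⟩ + (1/2)i|0001⟩ - (1/2)i|0100⟩ - (1/2)i|0101⟩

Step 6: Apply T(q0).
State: (1/2)i|0000⟩ + (1/2)i|0001⟩ - (1/2)i|0100⟩ - (1/2)i|0101⟩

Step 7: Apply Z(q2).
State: (1/2)i|0000⟩ + (1/2)i|0001⟩ - (1/2)i|0100⟩ - (1/2)i|0101⟩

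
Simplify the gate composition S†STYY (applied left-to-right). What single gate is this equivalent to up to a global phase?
T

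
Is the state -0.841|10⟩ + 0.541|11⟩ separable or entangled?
Separable

Writing the state as a|00⟩ + b|01⟩ + c|10⟩ + d|11⟩, it is a product state iff ad − bc = 0.
Here (a, b, c, d) = (0, 0, -0.841, 0.541): ad − bc = (0)(0.541) − (0)(-0.841) = 0, so the state is separable.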